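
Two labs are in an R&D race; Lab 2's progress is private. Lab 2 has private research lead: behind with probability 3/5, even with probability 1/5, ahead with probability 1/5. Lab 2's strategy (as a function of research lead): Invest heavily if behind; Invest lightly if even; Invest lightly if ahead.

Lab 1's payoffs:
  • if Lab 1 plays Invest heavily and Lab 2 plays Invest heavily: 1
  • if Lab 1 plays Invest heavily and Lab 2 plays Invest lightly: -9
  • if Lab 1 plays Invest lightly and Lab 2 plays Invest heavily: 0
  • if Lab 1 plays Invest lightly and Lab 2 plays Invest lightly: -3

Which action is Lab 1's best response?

Invest lightly

E[Invest heavily] = 3/5·(1) + 1/5·(-9) + 1/5·(-9) = -3
E[Invest lightly] = 3/5·(0) + 1/5·(-3) + 1/5·(-3) = -6/5
Best response: Invest lightly (-6/5 is the largest).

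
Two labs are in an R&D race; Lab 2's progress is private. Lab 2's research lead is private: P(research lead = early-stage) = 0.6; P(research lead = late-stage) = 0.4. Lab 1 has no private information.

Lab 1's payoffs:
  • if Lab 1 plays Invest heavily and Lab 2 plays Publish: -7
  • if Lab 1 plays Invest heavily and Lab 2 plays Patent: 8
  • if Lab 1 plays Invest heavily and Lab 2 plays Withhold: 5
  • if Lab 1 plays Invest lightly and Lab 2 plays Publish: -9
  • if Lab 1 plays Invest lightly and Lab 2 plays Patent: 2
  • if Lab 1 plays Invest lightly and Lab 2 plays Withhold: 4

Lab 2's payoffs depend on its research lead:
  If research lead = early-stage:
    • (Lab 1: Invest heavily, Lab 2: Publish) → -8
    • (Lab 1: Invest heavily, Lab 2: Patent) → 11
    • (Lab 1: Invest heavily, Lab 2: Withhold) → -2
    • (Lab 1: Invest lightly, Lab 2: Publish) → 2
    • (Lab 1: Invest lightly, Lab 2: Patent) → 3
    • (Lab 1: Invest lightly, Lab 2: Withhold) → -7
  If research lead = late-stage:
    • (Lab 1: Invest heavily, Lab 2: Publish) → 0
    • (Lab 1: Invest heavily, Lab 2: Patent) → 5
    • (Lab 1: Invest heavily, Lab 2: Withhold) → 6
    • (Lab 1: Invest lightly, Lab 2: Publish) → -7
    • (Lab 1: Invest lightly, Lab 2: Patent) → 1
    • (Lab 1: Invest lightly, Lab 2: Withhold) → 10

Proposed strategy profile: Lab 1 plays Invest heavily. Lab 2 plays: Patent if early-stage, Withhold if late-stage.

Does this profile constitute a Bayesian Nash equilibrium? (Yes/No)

Yes

A profile is a BNE iff every type of every player is best-responding given beliefs about the other side.
Lab 1 plays Invest heavily: E[Invest heavily] = 0.6·(8) + 0.4·(5) = 6.8; E[Invest lightly] = 2.8. Best-responding. ✓
Lab 2 (research lead early-stage), facing Invest heavily: Publish gives -8, Patent gives 11, Withhold gives -2. Proposed Patent is best. ✓
Lab 2 (research lead late-stage), facing Invest heavily: Publish gives 0, Patent gives 5, Withhold gives 6. Proposed Withhold is best. ✓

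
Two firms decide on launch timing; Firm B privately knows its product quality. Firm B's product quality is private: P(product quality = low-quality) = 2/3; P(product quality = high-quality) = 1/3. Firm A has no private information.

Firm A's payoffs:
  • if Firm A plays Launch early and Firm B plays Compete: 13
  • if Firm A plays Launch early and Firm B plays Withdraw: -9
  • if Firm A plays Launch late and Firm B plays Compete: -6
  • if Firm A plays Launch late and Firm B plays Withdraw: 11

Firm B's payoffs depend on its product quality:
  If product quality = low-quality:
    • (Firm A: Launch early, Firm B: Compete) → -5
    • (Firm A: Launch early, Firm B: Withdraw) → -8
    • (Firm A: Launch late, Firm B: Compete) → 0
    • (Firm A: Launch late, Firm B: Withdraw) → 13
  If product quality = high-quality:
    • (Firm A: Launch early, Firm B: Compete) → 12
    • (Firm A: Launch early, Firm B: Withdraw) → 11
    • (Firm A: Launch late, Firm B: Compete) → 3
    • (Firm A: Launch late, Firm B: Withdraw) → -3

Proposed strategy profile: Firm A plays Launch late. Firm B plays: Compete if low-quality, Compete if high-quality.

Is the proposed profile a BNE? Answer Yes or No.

No

Firm A plays Launch late: E[Launch late] = 2/3·(-6) + 1/3·(-6) = -6; E[Launch early] = 13. Not best-responding. ✗
Firm B (product quality low-quality), facing Launch late: Compete gives 0, Withdraw gives 13. Proposed Compete is not best — profitable deviation exists. ✗
Firm B (product quality high-quality), facing Launch late: Compete gives 3, Withdraw gives -3. Proposed Compete is best. ✓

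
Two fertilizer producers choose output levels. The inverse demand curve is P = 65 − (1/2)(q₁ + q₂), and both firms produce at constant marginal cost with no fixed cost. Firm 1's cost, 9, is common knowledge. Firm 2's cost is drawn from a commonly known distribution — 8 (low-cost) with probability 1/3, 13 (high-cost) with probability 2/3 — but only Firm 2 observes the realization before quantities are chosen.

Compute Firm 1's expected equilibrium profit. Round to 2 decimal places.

756.17

Firm 2 with cost c maximizes (65 − (1/2)(q₁+q₂) − c)·q₂, giving q₂(c) = (65 − c − (1/2)q₁).
E[c₂] = 1/3·8 + 2/3·13 = 11.3333
Firm 1's FOC against E[q₂] yields q₁ = (65 − 2·9 + E[c₂])/(3/2) = (65 − 18 + 11.3333)/(3/2) = 38.8889.
E[P] = 65 − (1/2)·(q₁ + E[q₂]) = 28.4444; Firm 1's expected profit = (E[P] − 9)·q₁ = (28.4444 − 9)·38.8889 = 756.173.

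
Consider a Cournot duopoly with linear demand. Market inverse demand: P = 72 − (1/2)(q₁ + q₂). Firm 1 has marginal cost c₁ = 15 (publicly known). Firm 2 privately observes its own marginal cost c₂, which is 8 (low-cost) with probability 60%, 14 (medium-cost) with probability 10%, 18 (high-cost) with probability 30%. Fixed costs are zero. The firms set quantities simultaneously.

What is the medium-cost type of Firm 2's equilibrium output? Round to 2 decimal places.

Firm 2 with cost c maximizes (72 − (1/2)(q₁+q₂) − c)·q₂, giving q₂(c) = (72 − c − (1/2)q₁).
E[c₂] = 0.6·8 + 0.1·14 + 0.3·18 = 11.6
Firm 1's FOC against E[q₂] yields q₁ = (72 − 2·15 + E[c₂])/(3/2) = (72 − 30 + 11.6)/(3/2) = 35.7333.
q₂(medium-cost) = (72 − 14 − (1/2)·35.7333) = 40.1333.

40.13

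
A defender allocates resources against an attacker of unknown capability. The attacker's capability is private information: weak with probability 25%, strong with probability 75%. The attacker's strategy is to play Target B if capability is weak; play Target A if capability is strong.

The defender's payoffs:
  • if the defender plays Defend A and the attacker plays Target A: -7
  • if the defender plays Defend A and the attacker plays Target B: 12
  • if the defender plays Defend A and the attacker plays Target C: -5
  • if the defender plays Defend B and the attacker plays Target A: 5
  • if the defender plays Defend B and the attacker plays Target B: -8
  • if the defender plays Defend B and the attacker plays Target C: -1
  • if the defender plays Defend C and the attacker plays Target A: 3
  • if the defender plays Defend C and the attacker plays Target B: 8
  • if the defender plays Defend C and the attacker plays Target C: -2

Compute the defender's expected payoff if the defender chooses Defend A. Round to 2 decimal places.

E[Defend A] = 0.25·12 + 0.75·(-7) = 3 + (-5.25) = -2.25

-2.25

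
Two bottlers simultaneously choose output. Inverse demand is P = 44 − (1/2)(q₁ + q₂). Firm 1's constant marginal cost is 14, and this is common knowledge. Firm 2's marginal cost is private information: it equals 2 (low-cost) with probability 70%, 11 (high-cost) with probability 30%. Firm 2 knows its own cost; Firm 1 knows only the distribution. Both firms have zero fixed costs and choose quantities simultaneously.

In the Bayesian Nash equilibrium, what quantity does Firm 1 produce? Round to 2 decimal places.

Firm 2 with cost c maximizes (44 − (1/2)(q₁+q₂) − c)·q₂, giving q₂(c) = (44 − c − (1/2)q₁).
E[c₂] = 0.7·2 + 0.3·11 = 4.7
Firm 1's FOC against E[q₂] yields q₁ = (44 − 2·14 + E[c₂])/(3/2) = (44 − 28 + 4.7)/(3/2) = 13.8.

13.80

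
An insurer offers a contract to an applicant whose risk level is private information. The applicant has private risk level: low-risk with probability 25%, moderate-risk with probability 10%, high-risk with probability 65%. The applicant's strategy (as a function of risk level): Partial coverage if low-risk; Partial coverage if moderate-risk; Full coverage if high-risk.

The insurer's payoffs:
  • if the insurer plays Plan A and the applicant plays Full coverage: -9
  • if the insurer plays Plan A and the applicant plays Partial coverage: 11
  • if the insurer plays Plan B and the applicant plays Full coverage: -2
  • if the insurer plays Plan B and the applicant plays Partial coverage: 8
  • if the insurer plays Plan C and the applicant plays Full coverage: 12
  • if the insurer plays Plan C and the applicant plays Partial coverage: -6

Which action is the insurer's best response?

E[Plan A] = 0.25·(11) + 0.1·(11) + 0.65·(-9) = -2
E[Plan B] = 0.25·(8) + 0.1·(8) + 0.65·(-2) = 1.5
E[Plan C] = 0.25·(-6) + 0.1·(-6) + 0.65·(12) = 5.7
Best response: Plan C (5.7 is the largest).

Plan C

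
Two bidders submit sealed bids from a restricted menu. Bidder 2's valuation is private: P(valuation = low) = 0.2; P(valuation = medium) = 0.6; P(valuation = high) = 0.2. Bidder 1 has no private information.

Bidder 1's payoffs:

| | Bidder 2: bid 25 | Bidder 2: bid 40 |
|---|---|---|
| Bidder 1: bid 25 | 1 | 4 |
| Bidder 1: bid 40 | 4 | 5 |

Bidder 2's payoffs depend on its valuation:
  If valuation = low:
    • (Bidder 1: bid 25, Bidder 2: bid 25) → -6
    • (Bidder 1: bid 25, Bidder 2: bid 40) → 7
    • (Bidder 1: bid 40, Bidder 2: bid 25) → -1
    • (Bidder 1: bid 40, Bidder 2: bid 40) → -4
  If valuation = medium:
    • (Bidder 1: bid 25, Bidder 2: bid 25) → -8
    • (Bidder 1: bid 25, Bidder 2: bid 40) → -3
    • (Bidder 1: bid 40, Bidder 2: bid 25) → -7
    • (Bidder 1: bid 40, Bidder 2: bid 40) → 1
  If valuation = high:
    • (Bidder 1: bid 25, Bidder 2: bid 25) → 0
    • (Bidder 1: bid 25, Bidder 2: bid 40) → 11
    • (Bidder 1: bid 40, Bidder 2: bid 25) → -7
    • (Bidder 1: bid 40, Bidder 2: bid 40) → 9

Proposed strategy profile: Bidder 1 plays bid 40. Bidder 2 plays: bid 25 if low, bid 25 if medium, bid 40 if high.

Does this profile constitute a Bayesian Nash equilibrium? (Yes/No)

A profile is a BNE iff every type of every player is best-responding given beliefs about the other side.
Bidder 1 plays bid 40: E[bid 40] = 0.2·(4) + 0.6·(4) + 0.2·(5) = 4.2; E[bid 25] = 1.6. Best-responding. ✓
Bidder 2 (valuation low), facing bid 40: bid 25 gives -1, bid 40 gives -4. Proposed bid 25 is best. ✓
Bidder 2 (valuation medium), facing bid 40: bid 25 gives -7, bid 40 gives 1. Proposed bid 25 is not best — profitable deviation exists. ✗
Bidder 2 (valuation high), facing bid 40: bid 25 gives -7, bid 40 gives 9. Proposed bid 40 is best. ✓

No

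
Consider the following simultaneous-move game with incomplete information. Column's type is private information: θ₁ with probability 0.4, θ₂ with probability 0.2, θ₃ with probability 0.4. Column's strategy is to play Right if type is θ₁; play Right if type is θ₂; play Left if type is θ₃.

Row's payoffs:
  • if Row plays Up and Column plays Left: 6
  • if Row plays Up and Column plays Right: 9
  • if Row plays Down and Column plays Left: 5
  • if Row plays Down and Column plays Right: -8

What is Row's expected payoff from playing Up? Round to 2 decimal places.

7.80

Take the expectation over Column's type, weighting each type's action by its prior probability.
E[Up] = 0.4·9 + 0.2·9 + 0.4·6 = 3.6 + 1.8 + 2.4 = 7.8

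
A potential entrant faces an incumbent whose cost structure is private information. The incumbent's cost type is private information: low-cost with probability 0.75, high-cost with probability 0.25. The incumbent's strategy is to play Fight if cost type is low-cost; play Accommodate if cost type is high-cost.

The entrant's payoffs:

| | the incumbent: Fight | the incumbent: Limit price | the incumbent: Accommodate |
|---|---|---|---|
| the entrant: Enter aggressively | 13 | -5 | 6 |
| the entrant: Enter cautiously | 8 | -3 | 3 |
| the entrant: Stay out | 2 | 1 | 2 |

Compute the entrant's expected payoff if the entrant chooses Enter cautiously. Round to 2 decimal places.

6.75

E[Enter cautiously] = 0.75·8 + 0.25·3 = 6 + 0.75 = 6.75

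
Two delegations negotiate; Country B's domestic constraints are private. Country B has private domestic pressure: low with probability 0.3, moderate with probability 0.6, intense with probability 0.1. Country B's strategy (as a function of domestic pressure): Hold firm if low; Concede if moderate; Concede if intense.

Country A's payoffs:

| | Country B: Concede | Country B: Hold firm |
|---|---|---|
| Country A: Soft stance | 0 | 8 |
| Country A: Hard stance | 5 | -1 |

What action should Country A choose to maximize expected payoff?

Hard stance

Compute Country A's expected payoff for each action, taking the expectation over Country B's type.
E[Soft stance] = 0.3·(8) + 0.6·(0) + 0.1·(0) = 2.4
E[Hard stance] = 0.3·(-1) + 0.6·(5) + 0.1·(5) = 3.2
Best response: Hard stance (3.2 is the largest).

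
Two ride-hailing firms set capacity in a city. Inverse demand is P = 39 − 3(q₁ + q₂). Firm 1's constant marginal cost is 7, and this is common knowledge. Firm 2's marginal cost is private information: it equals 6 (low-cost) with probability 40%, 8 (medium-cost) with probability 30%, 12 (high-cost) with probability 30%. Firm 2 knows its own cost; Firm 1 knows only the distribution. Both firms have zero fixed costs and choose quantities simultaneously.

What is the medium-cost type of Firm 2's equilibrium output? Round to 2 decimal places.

Firm 2 with cost c maximizes (39 − 3(q₁+q₂) − c)·q₂, giving q₂(c) = (39 − c − 3q₁)/6.
E[c₂] = 0.4·6 + 0.3·8 + 0.3·12 = 8.4
Firm 1's FOC against E[q₂] yields q₁ = (39 − 2·7 + E[c₂])/9 = (39 − 14 + 8.4)/9 = 3.71111.
q₂(medium-cost) = (39 − 8 − 3·3.71111)/6 = 3.31111.

3.31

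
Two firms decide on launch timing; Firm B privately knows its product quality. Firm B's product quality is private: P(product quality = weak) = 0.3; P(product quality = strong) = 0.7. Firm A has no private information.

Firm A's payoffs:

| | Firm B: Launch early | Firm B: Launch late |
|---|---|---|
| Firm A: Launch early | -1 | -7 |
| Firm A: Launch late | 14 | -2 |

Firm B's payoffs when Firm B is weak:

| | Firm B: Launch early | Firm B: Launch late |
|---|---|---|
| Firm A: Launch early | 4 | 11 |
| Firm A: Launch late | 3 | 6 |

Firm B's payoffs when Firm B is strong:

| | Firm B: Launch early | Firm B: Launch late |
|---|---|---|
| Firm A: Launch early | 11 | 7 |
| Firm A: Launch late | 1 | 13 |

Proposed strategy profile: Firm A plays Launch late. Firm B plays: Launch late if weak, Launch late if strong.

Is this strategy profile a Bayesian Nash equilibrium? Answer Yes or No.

Yes

Firm A plays Launch late: E[Launch late] = 0.3·(-2) + 0.7·(-2) = -2; E[Launch early] = -7. Best-responding. ✓
Firm B (product quality weak), facing Launch late: Launch early gives 3, Launch late gives 6. Proposed Launch late is best. ✓
Firm B (product quality strong), facing Launch late: Launch early gives 1, Launch late gives 13. Proposed Launch late is best. ✓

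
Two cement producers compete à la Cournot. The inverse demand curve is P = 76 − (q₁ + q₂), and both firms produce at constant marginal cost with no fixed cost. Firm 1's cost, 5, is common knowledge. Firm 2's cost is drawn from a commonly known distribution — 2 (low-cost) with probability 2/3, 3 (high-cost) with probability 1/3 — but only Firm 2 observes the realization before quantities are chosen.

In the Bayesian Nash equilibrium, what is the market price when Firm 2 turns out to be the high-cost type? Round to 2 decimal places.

Type-c best response for Firm 2: q₂(c) = (76 − c)/2 − q₁/2.
Firm 1 maximizes expected profit; its first-order condition is 76 − 2q₁ − E[q₂] − 5 = 0.
Substituting E[q₂] and solving: E[c₂] = 2.33333, so q₁ = (76 − 2·5 + 2.33333)/3 = 22.7778.
q₂(high-cost) = 25.1111, so P = 76 − (22.7778 + 25.1111) = 28.1111.

28.11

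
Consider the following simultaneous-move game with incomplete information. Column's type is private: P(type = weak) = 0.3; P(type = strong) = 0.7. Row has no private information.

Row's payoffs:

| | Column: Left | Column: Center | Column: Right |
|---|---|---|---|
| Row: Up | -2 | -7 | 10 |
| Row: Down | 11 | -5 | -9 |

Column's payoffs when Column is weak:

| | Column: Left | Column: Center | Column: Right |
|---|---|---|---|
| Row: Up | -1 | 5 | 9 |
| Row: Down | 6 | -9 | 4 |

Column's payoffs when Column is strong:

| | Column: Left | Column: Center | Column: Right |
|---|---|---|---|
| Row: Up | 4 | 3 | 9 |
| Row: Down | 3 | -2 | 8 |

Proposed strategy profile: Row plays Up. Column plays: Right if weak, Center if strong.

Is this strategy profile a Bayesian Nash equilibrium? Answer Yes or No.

A profile is a BNE iff every type of every player is best-responding given beliefs about the other side.
Row plays Up: E[Up] = 0.3·(10) + 0.7·(-7) = -1.9; E[Down] = -6.2. Best-responding. ✓
Column (type weak), facing Up: Left gives -1, Center gives 5, Right gives 9. Proposed Right is best. ✓
Column (type strong), facing Up: Left gives 4, Center gives 3, Right gives 9. Proposed Center is not best — profitable deviation exists. ✗

No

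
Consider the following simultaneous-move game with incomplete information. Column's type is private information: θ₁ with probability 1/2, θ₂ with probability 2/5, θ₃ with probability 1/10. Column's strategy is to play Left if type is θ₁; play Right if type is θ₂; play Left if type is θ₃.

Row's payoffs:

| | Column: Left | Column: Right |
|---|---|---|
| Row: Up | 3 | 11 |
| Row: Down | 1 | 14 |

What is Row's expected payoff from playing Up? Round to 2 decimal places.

E[Up] = 1/2·3 + 2/5·11 + 1/10·3 = 3/2 + 22/5 + 3/10 = 31/5

6.20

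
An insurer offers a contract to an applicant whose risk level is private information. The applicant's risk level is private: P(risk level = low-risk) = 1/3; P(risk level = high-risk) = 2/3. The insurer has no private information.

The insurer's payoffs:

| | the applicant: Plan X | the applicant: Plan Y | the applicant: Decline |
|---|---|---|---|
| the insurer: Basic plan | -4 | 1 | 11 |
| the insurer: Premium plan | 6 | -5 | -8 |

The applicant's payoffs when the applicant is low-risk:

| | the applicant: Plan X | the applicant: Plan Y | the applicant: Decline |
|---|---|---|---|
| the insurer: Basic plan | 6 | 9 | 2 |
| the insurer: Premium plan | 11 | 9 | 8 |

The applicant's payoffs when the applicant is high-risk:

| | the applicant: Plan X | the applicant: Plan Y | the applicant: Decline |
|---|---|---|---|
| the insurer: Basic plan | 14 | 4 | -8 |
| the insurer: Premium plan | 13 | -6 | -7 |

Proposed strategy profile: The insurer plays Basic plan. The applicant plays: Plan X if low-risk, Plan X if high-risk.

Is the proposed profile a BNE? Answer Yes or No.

The insurer plays Basic plan: E[Basic plan] = 1/3·(-4) + 2/3·(-4) = -4; E[Premium plan] = 6. Not best-responding. ✗
The applicant (risk level low-risk), facing Basic plan: Plan X gives 6, Plan Y gives 9, Decline gives 2. Proposed Plan X is not best — profitable deviation exists. ✗
The applicant (risk level high-risk), facing Basic plan: Plan X gives 14, Plan Y gives 4, Decline gives -8. Proposed Plan X is best. ✓

No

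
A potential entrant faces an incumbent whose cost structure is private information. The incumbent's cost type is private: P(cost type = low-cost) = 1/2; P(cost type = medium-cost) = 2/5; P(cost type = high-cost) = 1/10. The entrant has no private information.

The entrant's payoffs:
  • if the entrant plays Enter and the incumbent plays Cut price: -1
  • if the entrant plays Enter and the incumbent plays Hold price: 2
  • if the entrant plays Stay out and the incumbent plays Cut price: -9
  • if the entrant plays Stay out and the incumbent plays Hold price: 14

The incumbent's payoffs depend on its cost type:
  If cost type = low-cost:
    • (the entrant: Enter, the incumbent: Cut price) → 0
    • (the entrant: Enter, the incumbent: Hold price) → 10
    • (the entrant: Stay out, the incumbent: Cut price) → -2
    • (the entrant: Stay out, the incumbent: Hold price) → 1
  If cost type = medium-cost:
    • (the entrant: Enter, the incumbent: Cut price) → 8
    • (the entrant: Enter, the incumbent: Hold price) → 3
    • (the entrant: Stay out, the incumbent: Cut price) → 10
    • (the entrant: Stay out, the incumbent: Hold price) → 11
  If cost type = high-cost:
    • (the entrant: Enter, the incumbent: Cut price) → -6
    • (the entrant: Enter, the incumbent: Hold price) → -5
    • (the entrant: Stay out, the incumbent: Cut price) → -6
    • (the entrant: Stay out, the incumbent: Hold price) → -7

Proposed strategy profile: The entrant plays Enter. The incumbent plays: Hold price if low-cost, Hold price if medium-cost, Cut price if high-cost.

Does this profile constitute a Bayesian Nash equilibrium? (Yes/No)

The entrant plays Enter: E[Enter] = 1/2·(2) + 2/5·(2) + 1/10·(-1) = 17/10; E[Stay out] = 117/10. Not best-responding. ✗
The incumbent (cost type low-cost), facing Enter: Cut price gives 0, Hold price gives 10. Proposed Hold price is best. ✓
The incumbent (cost type medium-cost), facing Enter: Cut price gives 8, Hold price gives 3. Proposed Hold price is not best — profitable deviation exists. ✗
The incumbent (cost type high-cost), facing Enter: Cut price gives -6, Hold price gives -5. Proposed Cut price is not best — profitable deviation exists. ✗

No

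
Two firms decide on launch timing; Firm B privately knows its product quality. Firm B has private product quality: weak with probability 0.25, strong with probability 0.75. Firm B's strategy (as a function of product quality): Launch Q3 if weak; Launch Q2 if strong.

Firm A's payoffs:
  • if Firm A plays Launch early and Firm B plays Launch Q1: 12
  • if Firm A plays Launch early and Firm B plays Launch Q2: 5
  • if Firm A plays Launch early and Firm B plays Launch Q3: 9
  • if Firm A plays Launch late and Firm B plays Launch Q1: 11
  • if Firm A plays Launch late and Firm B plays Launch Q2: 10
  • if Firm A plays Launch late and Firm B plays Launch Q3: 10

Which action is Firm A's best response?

E[Launch early] = 0.25·(9) + 0.75·(5) = 6
E[Launch late] = 0.25·(10) + 0.75·(10) = 10
Best response: Launch late (10 is the largest).

Launch late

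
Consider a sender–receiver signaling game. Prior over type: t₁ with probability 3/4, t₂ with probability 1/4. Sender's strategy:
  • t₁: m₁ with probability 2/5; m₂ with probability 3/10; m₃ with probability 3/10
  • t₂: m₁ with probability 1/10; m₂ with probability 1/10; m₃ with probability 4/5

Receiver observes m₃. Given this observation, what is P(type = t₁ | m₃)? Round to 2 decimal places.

Apply Bayes' rule using the sender's strategy as the likelihood.
P(m₃) = (3/4)·(3/10) + (1/4)·(4/5) = 17/40
P(t₁ | m₃) = ((3/4)·(3/10)) / (17/40) = (9/40) / (17/40) = 9/17

0.53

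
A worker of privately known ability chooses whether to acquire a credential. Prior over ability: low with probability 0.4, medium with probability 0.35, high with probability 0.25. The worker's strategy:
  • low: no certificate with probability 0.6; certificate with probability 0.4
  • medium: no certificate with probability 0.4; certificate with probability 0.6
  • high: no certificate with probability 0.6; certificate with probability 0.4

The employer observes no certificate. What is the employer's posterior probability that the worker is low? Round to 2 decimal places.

0.45

Apply Bayes' rule using the sender's strategy as the likelihood.
P(no certificate) = 0.4·0.6 + 0.35·0.4 + 0.25·0.6 = 0.53
P(low | no certificate) = (0.4·0.6) / 0.53 = 0.24 / 0.53 = 0.45283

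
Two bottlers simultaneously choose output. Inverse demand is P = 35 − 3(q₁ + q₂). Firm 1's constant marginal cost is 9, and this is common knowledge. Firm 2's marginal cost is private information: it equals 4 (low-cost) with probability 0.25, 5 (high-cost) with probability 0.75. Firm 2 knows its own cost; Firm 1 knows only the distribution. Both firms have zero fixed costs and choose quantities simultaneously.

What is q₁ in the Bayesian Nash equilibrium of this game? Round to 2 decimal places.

2.42

Type-c best response for Firm 2: q₂(c) = (35 − c)/6 − q₁/2.
Firm 1 maximizes expected profit; its first-order condition is 35 − 6q₁ − 3E[q₂] − 9 = 0.
Substituting E[q₂] and solving: E[c₂] = 4.75, so q₁ = (35 − 2·9 + 4.75)/9 = 2.41667.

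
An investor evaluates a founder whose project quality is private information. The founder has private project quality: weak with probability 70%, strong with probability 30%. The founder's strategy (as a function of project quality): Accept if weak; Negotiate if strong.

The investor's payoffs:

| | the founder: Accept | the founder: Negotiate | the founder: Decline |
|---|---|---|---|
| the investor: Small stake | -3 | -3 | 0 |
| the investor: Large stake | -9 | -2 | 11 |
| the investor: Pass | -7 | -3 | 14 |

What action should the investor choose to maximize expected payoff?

E[Small stake] = 0.7·(-3) + 0.3·(-3) = -3
E[Large stake] = 0.7·(-9) + 0.3·(-2) = -6.9
E[Pass] = 0.7·(-7) + 0.3·(-3) = -5.8
Best response: Small stake (-3 is the largest).

Small stake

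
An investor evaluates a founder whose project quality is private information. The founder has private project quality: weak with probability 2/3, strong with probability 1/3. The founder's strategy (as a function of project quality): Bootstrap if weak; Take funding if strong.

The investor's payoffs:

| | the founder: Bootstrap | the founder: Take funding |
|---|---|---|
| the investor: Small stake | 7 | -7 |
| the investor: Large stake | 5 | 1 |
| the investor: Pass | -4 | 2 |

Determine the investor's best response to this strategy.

Large stake

E[Small stake] = 2/3·(7) + 1/3·(-7) = 7/3
E[Large stake] = 2/3·(5) + 1/3·(1) = 11/3
E[Pass] = 2/3·(-4) + 1/3·(2) = -2
Best response: Large stake (11/3 is the largest).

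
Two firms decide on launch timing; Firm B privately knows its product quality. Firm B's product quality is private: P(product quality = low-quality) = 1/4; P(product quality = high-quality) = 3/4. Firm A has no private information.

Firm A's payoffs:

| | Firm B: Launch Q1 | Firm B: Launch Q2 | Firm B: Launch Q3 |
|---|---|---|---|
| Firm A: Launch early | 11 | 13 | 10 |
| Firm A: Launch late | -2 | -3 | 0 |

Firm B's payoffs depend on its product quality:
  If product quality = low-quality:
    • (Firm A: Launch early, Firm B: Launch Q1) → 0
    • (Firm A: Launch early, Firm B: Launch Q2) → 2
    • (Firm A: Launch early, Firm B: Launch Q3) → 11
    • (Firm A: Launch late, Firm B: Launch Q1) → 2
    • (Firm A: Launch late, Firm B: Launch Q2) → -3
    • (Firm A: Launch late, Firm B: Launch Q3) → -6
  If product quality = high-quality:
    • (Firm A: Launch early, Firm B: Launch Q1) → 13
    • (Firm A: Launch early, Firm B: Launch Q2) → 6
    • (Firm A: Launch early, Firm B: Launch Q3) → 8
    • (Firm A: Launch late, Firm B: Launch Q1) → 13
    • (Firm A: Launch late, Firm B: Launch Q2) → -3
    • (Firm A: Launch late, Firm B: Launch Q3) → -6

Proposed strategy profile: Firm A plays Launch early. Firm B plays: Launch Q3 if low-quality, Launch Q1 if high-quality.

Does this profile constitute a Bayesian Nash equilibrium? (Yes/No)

Yes

Firm A plays Launch early: E[Launch early] = 1/4·(10) + 3/4·(11) = 43/4; E[Launch late] = -3/2. Best-responding. ✓
Firm B (product quality low-quality), facing Launch early: Launch Q1 gives 0, Launch Q2 gives 2, Launch Q3 gives 11. Proposed Launch Q3 is best. ✓
Firm B (product quality high-quality), facing Launch early: Launch Q1 gives 13, Launch Q2 gives 6, Launch Q3 gives 8. Proposed Launch Q1 is best. ✓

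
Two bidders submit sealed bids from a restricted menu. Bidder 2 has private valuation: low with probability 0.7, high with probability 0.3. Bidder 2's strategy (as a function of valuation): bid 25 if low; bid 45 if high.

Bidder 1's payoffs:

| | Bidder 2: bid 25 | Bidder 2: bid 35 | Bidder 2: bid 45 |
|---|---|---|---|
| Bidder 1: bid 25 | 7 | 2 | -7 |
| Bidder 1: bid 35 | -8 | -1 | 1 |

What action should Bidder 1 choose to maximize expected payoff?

E[bid 25] = 0.7·(7) + 0.3·(-7) = 2.8
E[bid 35] = 0.7·(-8) + 0.3·(1) = -5.3
Best response: bid 25 (2.8 is the largest).

bid 25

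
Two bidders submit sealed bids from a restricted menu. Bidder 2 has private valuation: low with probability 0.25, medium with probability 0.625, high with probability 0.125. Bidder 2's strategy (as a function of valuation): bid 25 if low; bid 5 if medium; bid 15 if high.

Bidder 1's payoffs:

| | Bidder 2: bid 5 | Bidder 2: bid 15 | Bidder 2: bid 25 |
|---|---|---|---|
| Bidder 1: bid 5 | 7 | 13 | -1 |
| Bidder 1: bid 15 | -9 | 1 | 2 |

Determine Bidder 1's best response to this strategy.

Compute Bidder 1's expected payoff for each action, taking the expectation over Bidder 2's type.
E[bid 5] = 0.25·(-1) + 0.625·(7) + 0.125·(13) = 5.75
E[bid 15] = 0.25·(2) + 0.625·(-9) + 0.125·(1) = -5
Best response: bid 5 (5.75 is the largest).

bid 5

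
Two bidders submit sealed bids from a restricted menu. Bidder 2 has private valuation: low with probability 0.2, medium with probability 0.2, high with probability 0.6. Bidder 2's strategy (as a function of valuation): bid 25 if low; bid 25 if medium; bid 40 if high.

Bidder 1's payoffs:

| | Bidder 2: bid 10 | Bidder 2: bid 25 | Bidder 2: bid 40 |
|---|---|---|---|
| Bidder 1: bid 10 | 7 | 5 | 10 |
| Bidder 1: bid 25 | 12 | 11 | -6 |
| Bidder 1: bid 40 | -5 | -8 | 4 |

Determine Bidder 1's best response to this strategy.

Compute Bidder 1's expected payoff for each action, taking the expectation over Bidder 2's type.
E[bid 10] = 0.2·(5) + 0.2·(5) + 0.6·(10) = 8
E[bid 25] = 0.2·(11) + 0.2·(11) + 0.6·(-6) = 0.8
E[bid 40] = 0.2·(-8) + 0.2·(-8) + 0.6·(4) = -0.8
Best response: bid 10 (8 is the largest).

bid 10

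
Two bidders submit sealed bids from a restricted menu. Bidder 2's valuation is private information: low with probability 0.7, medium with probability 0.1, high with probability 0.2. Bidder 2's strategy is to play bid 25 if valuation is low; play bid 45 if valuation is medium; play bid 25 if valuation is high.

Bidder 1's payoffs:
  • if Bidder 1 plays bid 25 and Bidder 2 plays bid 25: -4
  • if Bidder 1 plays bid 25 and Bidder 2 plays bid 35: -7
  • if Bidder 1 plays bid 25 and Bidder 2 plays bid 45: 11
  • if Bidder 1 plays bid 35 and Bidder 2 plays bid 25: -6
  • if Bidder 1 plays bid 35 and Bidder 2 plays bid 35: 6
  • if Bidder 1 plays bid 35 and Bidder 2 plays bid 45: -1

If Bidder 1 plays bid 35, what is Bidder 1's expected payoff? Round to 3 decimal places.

-5.500

Take the expectation over Bidder 2's valuation, weighting each type's action by its prior probability.
E[bid 35] = 0.7·(-6) + 0.1·(-1) + 0.2·(-6) = (-4.2) + (-0.1) + (-1.2) = -5.5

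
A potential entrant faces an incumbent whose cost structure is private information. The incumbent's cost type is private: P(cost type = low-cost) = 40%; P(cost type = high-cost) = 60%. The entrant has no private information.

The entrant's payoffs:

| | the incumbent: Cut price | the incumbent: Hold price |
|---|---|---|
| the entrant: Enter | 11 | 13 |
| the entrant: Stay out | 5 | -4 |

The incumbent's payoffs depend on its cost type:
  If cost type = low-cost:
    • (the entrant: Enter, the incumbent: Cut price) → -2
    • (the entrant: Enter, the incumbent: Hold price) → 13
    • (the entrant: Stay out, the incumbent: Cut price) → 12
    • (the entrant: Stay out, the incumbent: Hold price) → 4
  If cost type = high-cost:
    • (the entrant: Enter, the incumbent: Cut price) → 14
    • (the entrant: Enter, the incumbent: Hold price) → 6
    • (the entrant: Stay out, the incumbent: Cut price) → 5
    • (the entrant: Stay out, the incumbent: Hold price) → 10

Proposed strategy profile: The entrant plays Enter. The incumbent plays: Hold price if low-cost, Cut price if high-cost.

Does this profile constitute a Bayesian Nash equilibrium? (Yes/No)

A profile is a BNE iff every type of every player is best-responding given beliefs about the other side.
The entrant plays Enter: E[Enter] = 0.4·(13) + 0.6·(11) = 11.8; E[Stay out] = 1.4. Best-responding. ✓
The incumbent (cost type low-cost), facing Enter: Cut price gives -2, Hold price gives 13. Proposed Hold price is best. ✓
The incumbent (cost type high-cost), facing Enter: Cut price gives 14, Hold price gives 6. Proposed Cut price is best. ✓

Yes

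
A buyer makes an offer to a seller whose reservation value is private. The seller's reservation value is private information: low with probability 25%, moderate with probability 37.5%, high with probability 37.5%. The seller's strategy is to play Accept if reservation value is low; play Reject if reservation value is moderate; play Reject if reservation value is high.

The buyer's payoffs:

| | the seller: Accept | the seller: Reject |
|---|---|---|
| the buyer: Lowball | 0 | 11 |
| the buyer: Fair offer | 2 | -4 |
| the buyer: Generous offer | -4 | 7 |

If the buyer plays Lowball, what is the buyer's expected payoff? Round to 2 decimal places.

8.25

Take the expectation over the seller's reservation value, weighting each type's action by its prior probability.
E[Lowball] = 0.25·0 + 0.375·11 + 0.375·11 = 0 + 4.125 + 4.125 = 8.25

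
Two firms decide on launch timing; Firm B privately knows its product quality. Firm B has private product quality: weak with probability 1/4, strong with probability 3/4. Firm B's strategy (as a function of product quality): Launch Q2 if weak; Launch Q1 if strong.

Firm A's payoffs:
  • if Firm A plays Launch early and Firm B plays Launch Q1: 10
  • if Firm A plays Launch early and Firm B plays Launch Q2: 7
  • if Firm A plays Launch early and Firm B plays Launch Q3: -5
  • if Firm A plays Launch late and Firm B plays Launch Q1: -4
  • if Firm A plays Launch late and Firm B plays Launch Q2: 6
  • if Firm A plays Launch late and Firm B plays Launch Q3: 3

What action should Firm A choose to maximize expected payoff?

Launch early

E[Launch early] = 1/4·(7) + 3/4·(10) = 37/4
E[Launch late] = 1/4·(6) + 3/4·(-4) = -3/2
Best response: Launch early (37/4 is the largest).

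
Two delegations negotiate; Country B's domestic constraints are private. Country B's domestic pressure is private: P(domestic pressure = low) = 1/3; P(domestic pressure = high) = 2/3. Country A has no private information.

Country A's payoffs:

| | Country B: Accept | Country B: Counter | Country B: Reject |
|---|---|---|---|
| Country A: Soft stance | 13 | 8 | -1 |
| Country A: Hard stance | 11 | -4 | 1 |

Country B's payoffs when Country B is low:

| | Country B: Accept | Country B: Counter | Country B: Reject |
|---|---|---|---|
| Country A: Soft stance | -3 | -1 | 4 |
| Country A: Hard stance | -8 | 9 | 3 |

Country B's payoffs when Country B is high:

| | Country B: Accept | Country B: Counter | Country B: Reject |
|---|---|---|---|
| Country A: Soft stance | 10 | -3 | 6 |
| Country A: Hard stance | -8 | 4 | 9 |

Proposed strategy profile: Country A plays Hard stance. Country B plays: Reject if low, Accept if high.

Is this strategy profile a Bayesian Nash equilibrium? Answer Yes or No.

No

Country A plays Hard stance: E[Hard stance] = 1/3·(1) + 2/3·(11) = 23/3; E[Soft stance] = 25/3. Not best-responding. ✗
Country B (domestic pressure low), facing Hard stance: Accept gives -8, Counter gives 9, Reject gives 3. Proposed Reject is not best — profitable deviation exists. ✗
Country B (domestic pressure high), facing Hard stance: Accept gives -8, Counter gives 4, Reject gives 9. Proposed Accept is not best — profitable deviation exists. ✗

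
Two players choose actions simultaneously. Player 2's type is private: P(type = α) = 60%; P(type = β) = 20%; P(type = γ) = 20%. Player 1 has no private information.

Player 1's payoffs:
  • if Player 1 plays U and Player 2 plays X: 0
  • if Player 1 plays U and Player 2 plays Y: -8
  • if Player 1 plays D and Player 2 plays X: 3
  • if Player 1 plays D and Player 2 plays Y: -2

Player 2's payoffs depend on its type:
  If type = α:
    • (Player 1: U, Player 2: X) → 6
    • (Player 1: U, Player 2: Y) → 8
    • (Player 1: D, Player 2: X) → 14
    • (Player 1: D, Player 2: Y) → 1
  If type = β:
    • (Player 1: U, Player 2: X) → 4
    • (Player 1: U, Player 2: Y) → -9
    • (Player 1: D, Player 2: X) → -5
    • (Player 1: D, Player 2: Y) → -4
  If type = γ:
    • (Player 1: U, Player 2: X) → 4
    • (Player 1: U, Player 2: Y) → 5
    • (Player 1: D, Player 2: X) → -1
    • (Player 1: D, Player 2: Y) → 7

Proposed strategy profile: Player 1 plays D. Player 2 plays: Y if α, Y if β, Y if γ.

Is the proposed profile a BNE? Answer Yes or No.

No

Player 1 plays D: E[D] = 0.6·(-2) + 0.2·(-2) + 0.2·(-2) = -2; E[U] = -8. Best-responding. ✓
Player 2 (type α), facing D: X gives 14, Y gives 1. Proposed Y is not best — profitable deviation exists. ✗
Player 2 (type β), facing D: X gives -5, Y gives -4. Proposed Y is best. ✓
Player 2 (type γ), facing D: X gives -1, Y gives 7. Proposed Y is best. ✓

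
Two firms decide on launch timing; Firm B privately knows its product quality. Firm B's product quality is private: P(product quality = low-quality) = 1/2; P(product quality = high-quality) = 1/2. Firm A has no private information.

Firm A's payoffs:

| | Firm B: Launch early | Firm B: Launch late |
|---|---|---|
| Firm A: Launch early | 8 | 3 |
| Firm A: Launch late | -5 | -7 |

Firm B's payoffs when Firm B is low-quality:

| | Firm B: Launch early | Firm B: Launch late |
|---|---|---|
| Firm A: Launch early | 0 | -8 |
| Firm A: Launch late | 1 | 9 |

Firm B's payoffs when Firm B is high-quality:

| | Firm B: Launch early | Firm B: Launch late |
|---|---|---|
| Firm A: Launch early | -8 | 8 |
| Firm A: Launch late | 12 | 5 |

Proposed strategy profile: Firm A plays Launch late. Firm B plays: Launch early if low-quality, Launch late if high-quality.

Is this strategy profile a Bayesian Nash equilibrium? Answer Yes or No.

A profile is a BNE iff every type of every player is best-responding given beliefs about the other side.
Firm A plays Launch late: E[Launch late] = 1/2·(-5) + 1/2·(-7) = -6; E[Launch early] = 11/2. Not best-responding. ✗
Firm B (product quality low-quality), facing Launch late: Launch early gives 1, Launch late gives 9. Proposed Launch early is not best — profitable deviation exists. ✗
Firm B (product quality high-quality), facing Launch late: Launch early gives 12, Launch late gives 5. Proposed Launch late is not best — profitable deviation exists. ✗

No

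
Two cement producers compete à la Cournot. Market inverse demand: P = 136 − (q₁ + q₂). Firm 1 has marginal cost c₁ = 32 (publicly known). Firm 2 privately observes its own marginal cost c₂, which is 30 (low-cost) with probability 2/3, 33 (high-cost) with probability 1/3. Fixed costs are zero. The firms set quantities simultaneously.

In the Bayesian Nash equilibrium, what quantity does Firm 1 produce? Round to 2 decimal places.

34.33

Type-c best response for Firm 2: q₂(c) = (136 − c)/2 − q₁/2.
Firm 1 maximizes expected profit; its first-order condition is 136 − 2q₁ − E[q₂] − 32 = 0.
Substituting E[q₂] and solving: E[c₂] = 31, so q₁ = (136 − 2·32 + 31)/3 = 34.3333.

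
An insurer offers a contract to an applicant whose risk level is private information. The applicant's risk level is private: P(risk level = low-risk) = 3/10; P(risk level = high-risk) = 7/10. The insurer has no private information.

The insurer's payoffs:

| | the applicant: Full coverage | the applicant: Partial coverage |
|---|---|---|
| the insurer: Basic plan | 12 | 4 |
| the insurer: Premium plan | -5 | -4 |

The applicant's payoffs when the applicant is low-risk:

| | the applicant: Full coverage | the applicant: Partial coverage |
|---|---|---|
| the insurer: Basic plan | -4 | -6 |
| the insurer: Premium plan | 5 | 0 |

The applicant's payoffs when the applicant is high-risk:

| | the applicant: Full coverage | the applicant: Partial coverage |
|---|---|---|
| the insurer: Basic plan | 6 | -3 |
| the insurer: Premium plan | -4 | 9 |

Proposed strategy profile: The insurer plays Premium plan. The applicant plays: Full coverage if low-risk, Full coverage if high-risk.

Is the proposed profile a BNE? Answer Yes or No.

The insurer plays Premium plan: E[Premium plan] = 3/10·(-5) + 7/10·(-5) = -5; E[Basic plan] = 12. Not best-responding. ✗
The applicant (risk level low-risk), facing Premium plan: Full coverage gives 5, Partial coverage gives 0. Proposed Full coverage is best. ✓
The applicant (risk level high-risk), facing Premium plan: Full coverage gives -4, Partial coverage gives 9. Proposed Full coverage is not best — profitable deviation exists. ✗

No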